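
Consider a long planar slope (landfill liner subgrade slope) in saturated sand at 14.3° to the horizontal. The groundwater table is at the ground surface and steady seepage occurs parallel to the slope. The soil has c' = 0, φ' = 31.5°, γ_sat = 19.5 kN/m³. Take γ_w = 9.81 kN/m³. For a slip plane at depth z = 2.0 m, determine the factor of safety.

With seepage parallel to the slope and the water table at the surface, the effective normal stress on the slip plane uses the buoyant unit weight γ' = γ_sat − γ_w while the driving shear stress uses γ_sat:
FS = [c' + γ' z cos²β tanφ'] / [γ_sat z sinβ cosβ]
(For c' = 0 this reduces to FS = (γ'/γ_sat)·tanφ'/tanβ.)
γ' = 19.5 − 9.81 = 9.69 kN/m³
Numerator = 0.0 + 9.69·2.0·cos²14.3°·tan31.5° = 0.0 + 9.69·2.0·0.9390·0.6128 = 11.152 kPa
Denominator = 19.5·2.0·sin14.3°·cos14.3° = 19.5·2.0·0.2470·0.9690 = 9.334 kPa
FS = 11.152 / 9.334 = 1.195

FS = 1.19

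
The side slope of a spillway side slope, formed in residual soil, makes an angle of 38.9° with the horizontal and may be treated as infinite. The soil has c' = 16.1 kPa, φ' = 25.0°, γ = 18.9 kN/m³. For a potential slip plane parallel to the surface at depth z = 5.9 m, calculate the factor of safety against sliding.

FS = 0.87

For an infinite slope with a slip plane parallel to the surface (no pore pressure): FS = [c' + γz cos²β tanφ'] / [γz sinβ cosβ].
γz = 18.9·5.9 = 111.51 kN/m²
Numerator = 16.1 + 111.51·cos²38.9°·tan25.0° = 16.1 + 111.51·0.6057·0.4663 = 47.593 kPa
Denominator = 111.51·sin38.9°·cos38.9° = 111.51·0.6280·0.7782 = 54.496 kPa
FS = 47.593 / 54.496 = 0.873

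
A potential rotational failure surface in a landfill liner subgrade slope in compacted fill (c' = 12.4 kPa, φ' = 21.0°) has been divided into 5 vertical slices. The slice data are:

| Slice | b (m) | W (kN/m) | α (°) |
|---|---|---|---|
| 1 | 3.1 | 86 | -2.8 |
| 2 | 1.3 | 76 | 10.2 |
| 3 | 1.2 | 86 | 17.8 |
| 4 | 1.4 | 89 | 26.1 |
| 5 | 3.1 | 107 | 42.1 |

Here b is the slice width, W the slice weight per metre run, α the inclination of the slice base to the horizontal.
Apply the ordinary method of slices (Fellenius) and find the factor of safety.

Ordinary method of slices: FS = Σ[c'·Δl_i + (W_i cosα_i)·tanφ'] / Σ W_i sinα_i, with Δl_i = b_i / cosα_i.
Slice 1: Δl = 3.1/cos(-2.8°) = 3.104 m; N'_1 = 86·cos(-2.8°) = 85.9; c'Δl = 38.49; W sinα = -4.2
Slice 2: Δl = 1.3/cos10.2° = 1.321 m; N'_2 = 76·cos10.2° = 74.8; c'Δl = 16.38; W sinα = 13.5
Slice 3: Δl = 1.2/cos17.8° = 1.260 m; N'_3 = 86·cos17.8° = 81.9; c'Δl = 15.63; W sinα = 26.3
Slice 4: Δl = 1.4/cos26.1° = 1.559 m; N'_4 = 89·cos26.1° = 79.9; c'Δl = 19.33; W sinα = 39.2
Slice 5: Δl = 3.1/cos42.1° = 4.178 m; N'_5 = 107·cos42.1° = 79.4; c'Δl = 51.81; W sinα = 71.7
Σc'Δl = 141.6 kN/m; ΣN' = 401.9 kN/m; ΣW sinα = 146.4 kN/m
Resisting = 141.6 + 401.9·tan21.0° = 141.6 + 154.3 = 295.9 kN/m
FS = 295.9 / 146.4 = 2.021

FS = 2.02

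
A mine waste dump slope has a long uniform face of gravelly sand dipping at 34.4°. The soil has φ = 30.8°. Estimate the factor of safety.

For a dry cohesionless infinite slope the factor of safety is FS = tanφ / tanβ.
FS = tan30.8° / tan34.4° = 0.5961 / 0.6847 = 0.871

FS = 0.87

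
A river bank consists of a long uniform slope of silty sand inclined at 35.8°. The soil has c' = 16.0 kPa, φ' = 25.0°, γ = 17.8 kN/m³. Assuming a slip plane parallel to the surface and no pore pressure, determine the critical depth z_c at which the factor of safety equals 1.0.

Setting FS = 1.00 in FS = [c' + γz cos²β tanφ'] / [γz sinβ cosβ] and solving for z:
z = c' / [γ cosβ (FS·sinβ − cosβ·tanφ')]
  = 16.0 / [17.8·cos35.8°·(1.00·sin35.8° − cos35.8°·tan25.0°)]
  = 16.0 / [17.8·0.8111·(1.00·0.5850 − 0.8111·0.4663)]
  = 16.0 / 2.9849 = 5.360 m

z_c = 5.36 m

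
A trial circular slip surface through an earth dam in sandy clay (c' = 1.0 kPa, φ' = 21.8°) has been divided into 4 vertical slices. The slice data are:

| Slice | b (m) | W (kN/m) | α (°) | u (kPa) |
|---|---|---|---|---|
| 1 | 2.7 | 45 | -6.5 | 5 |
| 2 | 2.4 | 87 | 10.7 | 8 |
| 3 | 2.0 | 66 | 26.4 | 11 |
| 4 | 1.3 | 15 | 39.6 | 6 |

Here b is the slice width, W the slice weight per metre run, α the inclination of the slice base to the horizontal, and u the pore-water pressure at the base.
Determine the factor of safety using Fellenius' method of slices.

Ordinary method of slices: FS = Σ[c'·Δl_i + (W_i cosα_i − u_i·Δl_i)·tanφ'] / Σ W_i sinα_i, with Δl_i = b_i / cosα_i.
Slice 1: Δl = 2.7/cos(-6.5°) = 2.717 m; N'_1 = 45·cos(-6.5°) − 5·2.717 = 31.1; c'Δl = 2.72; W sinα = -5.1
Slice 2: Δl = 2.4/cos10.7° = 2.442 m; N'_2 = 87·cos10.7° − 8·2.442 = 65.9; c'Δl = 2.44; W sinα = 16.2
Slice 3: Δl = 2.0/cos26.4° = 2.233 m; N'_3 = 66·cos26.4° − 11·2.233 = 34.6; c'Δl = 2.23; W sinα = 29.3
Slice 4: Δl = 1.3/cos39.6° = 1.687 m; N'_4 = 15·cos39.6° − 6·1.687 = 1.4; c'Δl = 1.69; W sinα = 9.6
Σc'Δl = 9.1 kN/m; ΣN' = 133.1 kN/m; ΣW sinα = 50.0 kN/m
Resisting = 9.1 + 133.1·tan21.8° = 9.1 + 53.2 = 62.3 kN/m
FS = 62.3 / 50.0 = 1.247

FS = 1.25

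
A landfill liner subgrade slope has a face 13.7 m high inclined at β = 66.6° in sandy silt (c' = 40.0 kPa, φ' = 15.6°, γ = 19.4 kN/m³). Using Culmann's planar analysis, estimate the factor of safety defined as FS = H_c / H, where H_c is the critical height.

FS = 1.44

H_c = (4c'/γ) · sinβ cosφ' / [1 − cos(β − φ')]
    = (4·40.0/19.4) · sin66.6°·cos15.6° / [1 − cos51.0°]
    = 8.247 · 0.8839 / 0.3707 = 19.67 m
FS = H_c / H = 19.67 / 13.7 = 1.436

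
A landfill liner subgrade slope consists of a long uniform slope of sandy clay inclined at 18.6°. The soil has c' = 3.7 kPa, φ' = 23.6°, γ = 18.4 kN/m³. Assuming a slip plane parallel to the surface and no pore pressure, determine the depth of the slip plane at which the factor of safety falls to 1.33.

z = 20.91 m

Setting FS = 1.33 in FS = [c' + γz cos²β tanφ'] / [γz sinβ cosβ] and solving for z:
z = c' / [γ cosβ (FS·sinβ − cosβ·tanφ')]
  = 3.7 / [18.4·cos18.6°·(1.33·sin18.6° − cos18.6°·tan23.6°)]
  = 3.7 / [18.4·0.9478·(1.33·0.3190 − 0.9478·0.4369)]
  = 3.7 / 0.1769 = 20.911 m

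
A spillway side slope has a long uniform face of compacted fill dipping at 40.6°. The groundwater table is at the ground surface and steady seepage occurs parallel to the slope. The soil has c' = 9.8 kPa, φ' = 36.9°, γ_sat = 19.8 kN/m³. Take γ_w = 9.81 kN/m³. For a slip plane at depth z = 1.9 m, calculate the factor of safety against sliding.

With seepage parallel to the slope and the water table at the surface, the effective normal stress on the slip plane uses the buoyant unit weight γ' = γ_sat − γ_w while the driving shear stress uses γ_sat:
FS = [c' + γ' z cos²β tanφ'] / [γ_sat z sinβ cosβ]
γ' = 19.8 − 9.81 = 9.99 kN/m³
Numerator = 9.8 + 9.99·1.9·cos²40.6°·tan36.9° = 9.8 + 9.99·1.9·0.5765·0.7508 = 18.016 kPa
Denominator = 19.8·1.9·sin40.6°·cos40.6° = 19.8·1.9·0.6508·0.7593 = 18.589 kPa
FS = 18.016 / 18.589 = 0.969

FS = 0.97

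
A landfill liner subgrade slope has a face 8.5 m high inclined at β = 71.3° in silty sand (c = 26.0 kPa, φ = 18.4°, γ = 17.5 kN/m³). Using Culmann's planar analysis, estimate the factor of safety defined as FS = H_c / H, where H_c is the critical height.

FS = 1.58

H_c = (4c/γ) · sinβ cosφ / [1 − cos(β − φ)]
    = (4·26.0/17.5) · sin71.3°·cos18.4° / [1 − cos52.9°]
    = 5.943 · 0.8988 / 0.3968 = 13.46 m
FS = H_c / H = 13.46 / 8.5 = 1.584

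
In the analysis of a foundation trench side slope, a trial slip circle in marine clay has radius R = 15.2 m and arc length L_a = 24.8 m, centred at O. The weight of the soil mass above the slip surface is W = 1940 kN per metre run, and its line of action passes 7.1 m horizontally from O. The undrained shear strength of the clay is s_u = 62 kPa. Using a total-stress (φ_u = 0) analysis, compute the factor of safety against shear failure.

FS = 1.70

Taking moments about the centre O, the resisting moment is provided by the undrained shear strength acting along the arc:
M_R = s_u·L_a·R = 62·24.80·15.2 = 23371.5 kN·m/m
M_D = W·d = 1940·7.1 = 13774.0 kN·m/m
FS = M_R / M_D = 23371.5 / 13774.0 = 1.697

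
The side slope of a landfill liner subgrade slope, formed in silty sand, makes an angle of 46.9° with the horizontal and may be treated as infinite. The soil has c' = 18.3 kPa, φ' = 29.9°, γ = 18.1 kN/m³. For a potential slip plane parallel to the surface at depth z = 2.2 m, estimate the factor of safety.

For an infinite slope with a slip plane parallel to the surface (no pore pressure): FS = [c' + γz cos²β tanφ'] / [γz sinβ cosβ].
γz = 18.1·2.2 = 39.82 kN/m²
Numerator = 18.3 + 39.82·cos²46.9°·tan29.9° = 18.3 + 39.82·0.4669·0.5750 = 28.990 kPa
Denominator = 39.82·sin46.9°·cos46.9° = 39.82·0.7302·0.6833 = 19.866 kPa
FS = 28.990 / 19.866 = 1.459

FS = 1.46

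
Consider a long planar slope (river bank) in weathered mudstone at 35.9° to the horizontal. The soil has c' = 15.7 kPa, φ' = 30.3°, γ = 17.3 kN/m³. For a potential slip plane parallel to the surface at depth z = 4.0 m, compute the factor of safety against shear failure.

FS = 1.28

For an infinite slope with a slip plane parallel to the surface (no pore pressure): FS = [c' + γz cos²β tanφ'] / [γz sinβ cosβ].
γz = 17.3·4.0 = 69.20 kN/m²
Numerator = 15.7 + 69.20·cos²35.9°·tan30.3° = 15.7 + 69.20·0.6562·0.5844 = 42.234 kPa
Denominator = 69.20·sin35.9°·cos35.9° = 69.20·0.5864·0.8100 = 32.869 kPa
FS = 42.234 / 32.869 = 1.285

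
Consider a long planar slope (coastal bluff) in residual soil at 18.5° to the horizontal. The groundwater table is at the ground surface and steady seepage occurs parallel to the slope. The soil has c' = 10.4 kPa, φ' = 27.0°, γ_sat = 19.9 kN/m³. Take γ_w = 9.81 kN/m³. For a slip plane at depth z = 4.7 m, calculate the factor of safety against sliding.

FS = 1.14

With seepage parallel to the slope and the water table at the surface, the effective normal stress on the slip plane uses the buoyant unit weight γ' = γ_sat − γ_w while the driving shear stress uses γ_sat:
FS = [c' + γ' z cos²β tanφ'] / [γ_sat z sinβ cosβ]
γ' = 19.9 − 9.81 = 10.09 kN/m³
Numerator = 10.4 + 10.09·4.7·cos²18.5°·tan27.0° = 10.4 + 10.09·4.7·0.8993·0.5095 = 32.130 kPa
Denominator = 19.9·4.7·sin18.5°·cos18.5° = 19.9·4.7·0.3173·0.9483 = 28.144 kPa
FS = 32.130 / 28.144 = 1.142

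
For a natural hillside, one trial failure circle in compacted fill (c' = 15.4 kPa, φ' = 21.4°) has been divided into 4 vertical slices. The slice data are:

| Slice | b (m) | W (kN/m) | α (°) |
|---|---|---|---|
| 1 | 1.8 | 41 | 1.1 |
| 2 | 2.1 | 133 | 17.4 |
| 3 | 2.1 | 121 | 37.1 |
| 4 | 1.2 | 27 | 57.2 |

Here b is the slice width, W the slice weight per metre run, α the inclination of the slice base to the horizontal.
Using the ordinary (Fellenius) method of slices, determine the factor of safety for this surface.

FS = 1.80

Ordinary method of slices: FS = Σ[c'·Δl_i + (W_i cosα_i)·tanφ'] / Σ W_i sinα_i, with Δl_i = b_i / cosα_i.
Slice 1: Δl = 1.8/cos1.1° = 1.800 m; N'_1 = 41·cos1.1° = 41.0; c'Δl = 27.73; W sinα = 0.8
Slice 2: Δl = 2.1/cos17.4° = 2.201 m; N'_2 = 133·cos17.4° = 126.9; c'Δl = 33.89; W sinα = 39.8
Slice 3: Δl = 2.1/cos37.1° = 2.633 m; N'_3 = 121·cos37.1° = 96.5; c'Δl = 40.55; W sinα = 73.0
Slice 4: Δl = 1.2/cos57.2° = 2.215 m; N'_4 = 27·cos57.2° = 14.6; c'Δl = 34.11; W sinα = 22.7
Σc'Δl = 136.3 kN/m; ΣN' = 279.0 kN/m; ΣW sinα = 136.2 kN/m
Resisting = 136.3 + 279.0·tan21.4° = 136.3 + 109.4 = 245.6 kN/m
FS = 245.6 / 136.2 = 1.803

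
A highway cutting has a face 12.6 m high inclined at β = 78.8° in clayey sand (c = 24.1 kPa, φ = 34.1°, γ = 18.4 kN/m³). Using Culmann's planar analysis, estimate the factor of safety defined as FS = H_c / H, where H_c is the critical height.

FS = 1.17

H_c = (4c/γ) · sinβ cosφ / [1 − cos(β − φ)]
    = (4·24.1/18.4) · sin78.8°·cos34.1° / [1 − cos44.7°]
    = 5.239 · 0.8123 / 0.2892 = 14.72 m
FS = H_c / H = 14.72 / 12.6 = 1.168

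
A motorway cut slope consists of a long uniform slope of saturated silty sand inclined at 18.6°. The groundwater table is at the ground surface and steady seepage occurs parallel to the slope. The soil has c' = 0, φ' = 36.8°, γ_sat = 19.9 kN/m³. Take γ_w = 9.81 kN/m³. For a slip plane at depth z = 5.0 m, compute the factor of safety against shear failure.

FS = 1.13

With seepage parallel to the slope and the water table at the surface, the effective normal stress on the slip plane uses the buoyant unit weight γ' = γ_sat − γ_w while the driving shear stress uses γ_sat:
FS = [c' + γ' z cos²β tanφ'] / [γ_sat z sinβ cosβ]
(For c' = 0 this reduces to FS = (γ'/γ_sat)·tanφ'/tanβ.)
γ' = 19.9 − 9.81 = 10.09 kN/m³
Numerator = 0.0 + 10.09·5.0·cos²18.6°·tan36.8° = 0.0 + 10.09·5.0·0.8983·0.7481 = 33.902 kPa
Denominator = 19.9·5.0·sin18.6°·cos18.6° = 19.9·5.0·0.3190·0.9478 = 30.079 kPa
FS = 33.902 / 30.079 = 1.127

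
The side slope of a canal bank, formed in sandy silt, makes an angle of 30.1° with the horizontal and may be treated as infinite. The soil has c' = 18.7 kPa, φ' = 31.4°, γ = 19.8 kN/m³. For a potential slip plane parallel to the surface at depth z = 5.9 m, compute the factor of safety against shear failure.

FS = 1.42

For an infinite slope with a slip plane parallel to the surface (no pore pressure): FS = [c' + γz cos²β tanφ'] / [γz sinβ cosβ].
γz = 19.8·5.9 = 116.82 kN/m²
Numerator = 18.7 + 116.82·cos²30.1°·tan31.4° = 18.7 + 116.82·0.7485·0.6104 = 72.073 kPa
Denominator = 116.82·sin30.1°·cos30.1° = 116.82·0.5015·0.8652 = 50.686 kPa
FS = 72.073 / 50.686 = 1.422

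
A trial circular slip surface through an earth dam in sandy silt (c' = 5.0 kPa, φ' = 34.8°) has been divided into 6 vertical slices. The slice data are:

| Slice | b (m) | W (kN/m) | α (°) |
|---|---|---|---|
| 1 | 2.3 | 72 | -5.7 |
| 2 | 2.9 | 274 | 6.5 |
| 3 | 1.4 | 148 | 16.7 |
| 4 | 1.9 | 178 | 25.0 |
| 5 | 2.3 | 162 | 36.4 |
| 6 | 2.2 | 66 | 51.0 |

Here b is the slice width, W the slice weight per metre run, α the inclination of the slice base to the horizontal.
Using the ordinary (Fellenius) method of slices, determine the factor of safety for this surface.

Ordinary method of slices: FS = Σ[c'·Δl_i + (W_i cosα_i)·tanφ'] / Σ W_i sinα_i, with Δl_i = b_i / cosα_i.
Slice 1: Δl = 2.3/cos(-5.7°) = 2.311 m; N'_1 = 72·cos(-5.7°) = 71.6; c'Δl = 11.56; W sinα = -7.2
Slice 2: Δl = 2.9/cos6.5° = 2.919 m; N'_2 = 274·cos6.5° = 272.2; c'Δl = 14.59; W sinα = 31.0
Slice 3: Δl = 1.4/cos16.7° = 1.462 m; N'_3 = 148·cos16.7° = 141.8; c'Δl = 7.31; W sinα = 42.5
Slice 4: Δl = 1.9/cos25.0° = 2.096 m; N'_4 = 178·cos25.0° = 161.3; c'Δl = 10.48; W sinα = 75.2
Slice 5: Δl = 2.3/cos36.4° = 2.858 m; N'_5 = 162·cos36.4° = 130.4; c'Δl = 14.29; W sinα = 96.1
Slice 6: Δl = 2.2/cos51.0° = 3.496 m; N'_6 = 66·cos51.0° = 41.5; c'Δl = 17.48; W sinα = 51.3
Σc'Δl = 75.7 kN/m; ΣN' = 818.9 kN/m; ΣW sinα = 289.0 kN/m
Resisting = 75.7 + 818.9·tan34.8° = 75.7 + 569.1 = 644.9 kN/m
FS = 644.9 / 289.0 = 2.231

FS = 2.23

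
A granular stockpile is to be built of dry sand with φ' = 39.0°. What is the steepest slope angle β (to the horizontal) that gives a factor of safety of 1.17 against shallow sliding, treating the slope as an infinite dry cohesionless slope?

β = 34.7°

For an infinite dry cohesionless slope FS = tanφ'/tanβ, so tanβ = tanφ' / FS.
tanβ = tan39.0° / 1.17 = 0.8098 / 1.17 = 0.6921
β = arctan(0.6921) = 34.69°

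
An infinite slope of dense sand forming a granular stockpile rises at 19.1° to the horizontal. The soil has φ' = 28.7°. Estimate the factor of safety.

For a dry cohesionless infinite slope the factor of safety is FS = tanφ' / tanβ.
FS = tan28.7° / tan19.1° = 0.5475 / 0.3463 = 1.581

FS = 1.58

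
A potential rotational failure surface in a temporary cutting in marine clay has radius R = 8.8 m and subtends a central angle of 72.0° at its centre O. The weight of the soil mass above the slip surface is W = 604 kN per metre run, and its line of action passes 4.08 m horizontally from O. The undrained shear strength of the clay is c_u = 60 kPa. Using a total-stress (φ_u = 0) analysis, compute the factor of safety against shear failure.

Taking moments about the centre O, the resisting moment is provided by the undrained shear strength acting along the arc:
Arc length L_a = R·θ = 8.8·(72.0°·π/180) = 8.8·1.2566 = 11.06 m
M_R = c_u·L_a·R = 60·11.06·8.8 = 5838.8 kN·m/m
M_D = W·d = 604·4.08 = 2464.3 kN·m/m
FS = M_R / M_D = 5838.8 / 2464.3 = 2.369

FS = 2.37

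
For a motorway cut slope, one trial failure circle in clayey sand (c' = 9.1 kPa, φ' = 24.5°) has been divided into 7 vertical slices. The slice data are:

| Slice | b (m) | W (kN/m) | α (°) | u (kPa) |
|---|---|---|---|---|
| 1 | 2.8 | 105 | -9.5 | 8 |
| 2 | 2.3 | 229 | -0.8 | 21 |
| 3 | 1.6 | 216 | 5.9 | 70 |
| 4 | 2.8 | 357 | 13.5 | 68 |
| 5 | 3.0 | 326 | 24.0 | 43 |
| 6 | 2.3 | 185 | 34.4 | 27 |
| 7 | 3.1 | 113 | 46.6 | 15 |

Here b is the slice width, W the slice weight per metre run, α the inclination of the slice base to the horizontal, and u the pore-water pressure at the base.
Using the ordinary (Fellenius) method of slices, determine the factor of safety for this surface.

FS = 1.31

Ordinary method of slices: FS = Σ[c'·Δl_i + (W_i cosα_i − u_i·Δl_i)·tanφ'] / Σ W_i sinα_i, with Δl_i = b_i / cosα_i.
Slice 1: Δl = 2.8/cos(-9.5°) = 2.839 m; N'_1 = 105·cos(-9.5°) − 8·2.839 = 80.8; c'Δl = 25.83; W sinα = -17.3
Slice 2: Δl = 2.3/cos(-0.8°) = 2.300 m; N'_2 = 229·cos(-0.8°) − 21·2.300 = 180.7; c'Δl = 20.93; W sinα = -3.2
Slice 3: Δl = 1.6/cos5.9° = 1.609 m; N'_3 = 216·cos5.9° − 70·1.609 = 102.3; c'Δl = 14.64; W sinα = 22.2
Slice 4: Δl = 2.8/cos13.5° = 2.880 m; N'_4 = 357·cos13.5° − 68·2.880 = 151.3; c'Δl = 26.20; W sinα = 83.3
Slice 5: Δl = 3.0/cos24.0° = 3.284 m; N'_5 = 326·cos24.0° − 43·3.284 = 156.6; c'Δl = 29.88; W sinα = 132.6
Slice 6: Δl = 2.3/cos34.4° = 2.787 m; N'_6 = 185·cos34.4° − 27·2.787 = 77.4; c'Δl = 25.37; W sinα = 104.5
Slice 7: Δl = 3.1/cos46.6° = 4.512 m; N'_7 = 113·cos46.6° − 15·4.512 = 10.0; c'Δl = 41.06; W sinα = 82.1
Σc'Δl = 183.9 kN/m; ΣN' = 759.1 kN/m; ΣW sinα = 404.2 kN/m
Resisting = 183.9 + 759.1·tan24.5° = 183.9 + 345.9 = 529.8 kN/m
FS = 529.8 / 404.2 = 1.311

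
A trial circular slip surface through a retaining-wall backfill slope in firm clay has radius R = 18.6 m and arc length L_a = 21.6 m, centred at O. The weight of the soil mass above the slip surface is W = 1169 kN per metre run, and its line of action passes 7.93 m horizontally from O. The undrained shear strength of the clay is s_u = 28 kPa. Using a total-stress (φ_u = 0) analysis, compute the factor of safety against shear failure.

Taking moments about the centre O, the resisting moment is provided by the undrained shear strength acting along the arc:
M_R = s_u·L_a·R = 28·21.60·18.6 = 11249.3 kN·m/m
M_D = W·d = 1169·7.93 = 9270.2 kN·m/m
FS = M_R / M_D = 11249.3 / 9270.2 = 1.213

FS = 1.21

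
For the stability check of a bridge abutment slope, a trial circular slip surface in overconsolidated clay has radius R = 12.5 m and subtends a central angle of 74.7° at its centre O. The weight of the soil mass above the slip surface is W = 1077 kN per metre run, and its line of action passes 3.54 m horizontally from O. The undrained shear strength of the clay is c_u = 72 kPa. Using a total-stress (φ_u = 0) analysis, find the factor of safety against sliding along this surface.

FS = 3.85

Taking moments about the centre O, the resisting moment is provided by the undrained shear strength acting along the arc:
Arc length L_a = R·θ = 12.5·(74.7°·π/180) = 12.5·1.3038 = 16.30 m
M_R = c_u·L_a·R = 72·16.30·12.5 = 14667.3 kN·m/m
M_D = W·d = 1077·3.54 = 3812.6 kN·m/m
FS = M_R / M_D = 14667.3 / 3812.6 = 3.847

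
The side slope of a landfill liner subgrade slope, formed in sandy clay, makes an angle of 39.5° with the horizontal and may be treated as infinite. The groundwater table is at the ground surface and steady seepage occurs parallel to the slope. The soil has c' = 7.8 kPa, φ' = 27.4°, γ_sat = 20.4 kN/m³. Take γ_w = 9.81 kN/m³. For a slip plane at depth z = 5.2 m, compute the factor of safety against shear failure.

With seepage parallel to the slope and the water table at the surface, the effective normal stress on the slip plane uses the buoyant unit weight γ' = γ_sat − γ_w while the driving shear stress uses γ_sat:
FS = [c' + γ' z cos²β tanφ'] / [γ_sat z sinβ cosβ]
γ' = 20.4 − 9.81 = 10.59 kN/m³
Numerator = 7.8 + 10.59·5.2·cos²39.5°·tan27.4° = 7.8 + 10.59·5.2·0.5954·0.5184 = 24.796 kPa
Denominator = 20.4·5.2·sin39.5°·cos39.5° = 20.4·5.2·0.6361·0.7716 = 52.066 kPa
FS = 24.796 / 52.066 = 0.476

FS = 0.48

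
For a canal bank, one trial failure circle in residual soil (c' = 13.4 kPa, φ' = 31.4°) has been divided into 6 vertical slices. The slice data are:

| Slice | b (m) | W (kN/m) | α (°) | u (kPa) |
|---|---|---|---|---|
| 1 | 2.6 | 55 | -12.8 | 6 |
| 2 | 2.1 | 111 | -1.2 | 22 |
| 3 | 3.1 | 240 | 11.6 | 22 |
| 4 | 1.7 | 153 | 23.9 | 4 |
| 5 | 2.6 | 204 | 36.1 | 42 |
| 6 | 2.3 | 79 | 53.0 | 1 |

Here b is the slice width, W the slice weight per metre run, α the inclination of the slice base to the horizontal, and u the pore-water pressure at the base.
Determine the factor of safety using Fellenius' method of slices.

Ordinary method of slices: FS = Σ[c'·Δl_i + (W_i cosα_i − u_i·Δl_i)·tanφ'] / Σ W_i sinα_i, with Δl_i = b_i / cosα_i.
Slice 1: Δl = 2.6/cos(-12.8°) = 2.666 m; N'_1 = 55·cos(-12.8°) − 6·2.666 = 37.6; c'Δl = 35.73; W sinα = -12.2
Slice 2: Δl = 2.1/cos(-1.2°) = 2.100 m; N'_2 = 111·cos(-1.2°) − 22·2.100 = 64.8; c'Δl = 28.15; W sinα = -2.3
Slice 3: Δl = 3.1/cos11.6° = 3.165 m; N'_3 = 240·cos11.6° − 22·3.165 = 165.5; c'Δl = 42.41; W sinα = 48.3
Slice 4: Δl = 1.7/cos23.9° = 1.859 m; N'_4 = 153·cos23.9° − 4·1.859 = 132.4; c'Δl = 24.92; W sinα = 62.0
Slice 5: Δl = 2.6/cos36.1° = 3.218 m; N'_5 = 204·cos36.1° − 42·3.218 = 29.7; c'Δl = 43.12; W sinα = 120.2
Slice 6: Δl = 2.3/cos53.0° = 3.822 m; N'_6 = 79·cos53.0° − 1·3.822 = 43.7; c'Δl = 51.21; W sinα = 63.1
Σc'Δl = 225.5 kN/m; ΣN' = 473.7 kN/m; ΣW sinα = 279.0 kN/m
Resisting = 225.5 + 473.7·tan31.4° = 225.5 + 289.2 = 514.7 kN/m
FS = 514.7 / 279.0 = 1.845

FS = 1.84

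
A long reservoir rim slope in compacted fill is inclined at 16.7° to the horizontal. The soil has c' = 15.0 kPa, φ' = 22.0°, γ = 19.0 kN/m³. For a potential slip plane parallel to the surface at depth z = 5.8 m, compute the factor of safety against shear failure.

FS = 1.84

For an infinite slope with a slip plane parallel to the surface (no pore pressure): FS = [c' + γz cos²β tanφ'] / [γz sinβ cosβ].
γz = 19.0·5.8 = 110.20 kN/m²
Numerator = 15.0 + 110.20·cos²16.7°·tan22.0° = 15.0 + 110.20·0.9174·0.4040 = 55.847 kPa
Denominator = 110.20·sin16.7°·cos16.7° = 110.20·0.2874·0.9578 = 30.331 kPa
FS = 55.847 / 30.331 = 1.841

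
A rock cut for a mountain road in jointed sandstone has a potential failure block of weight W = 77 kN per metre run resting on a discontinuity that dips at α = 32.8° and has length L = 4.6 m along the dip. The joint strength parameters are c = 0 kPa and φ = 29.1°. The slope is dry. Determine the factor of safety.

Resolving the block weight along and normal to the plane and applying the Mohr–Coulomb strength on the joint:
N' = W cosα = 77·cos32.8° = 64.7 kN/m
Driving force T = W sinα = 77·sin32.8° = 41.7 kN/m
Resisting force R = c·L + N'·tanφ = 0·4.6 + 64.7·tan29.1° = 0.0 + 36.0 = 36.0 kN/m
FS = R / T = 36.0 / 41.7 = 0.864

FS = 0.86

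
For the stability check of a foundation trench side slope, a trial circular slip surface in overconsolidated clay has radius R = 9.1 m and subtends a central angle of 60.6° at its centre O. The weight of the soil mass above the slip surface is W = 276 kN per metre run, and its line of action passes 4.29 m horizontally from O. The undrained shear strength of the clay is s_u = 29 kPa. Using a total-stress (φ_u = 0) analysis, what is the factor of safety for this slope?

Taking moments about the centre O, the resisting moment is provided by the undrained shear strength acting along the arc:
Arc length L_a = R·θ = 9.1·(60.6°·π/180) = 9.1·1.0577 = 9.62 m
M_R = s_u·L_a·R = 29·9.62·9.1 = 2540.0 kN·m/m
M_D = W·d = 276·4.29 = 1184.0 kN·m/m
FS = M_R / M_D = 2540.0 / 1184.0 = 2.145

FS = 2.15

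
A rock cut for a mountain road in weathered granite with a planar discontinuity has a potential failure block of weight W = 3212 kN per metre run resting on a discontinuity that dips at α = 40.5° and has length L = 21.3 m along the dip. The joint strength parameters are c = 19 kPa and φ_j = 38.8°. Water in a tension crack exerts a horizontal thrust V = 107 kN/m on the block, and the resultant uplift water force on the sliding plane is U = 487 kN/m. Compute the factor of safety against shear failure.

Resolving the block weight along and normal to the plane and applying the Mohr–Coulomb strength on the joint:
N' = W cosα − U − V sinα = 3212·cos40.5° − 487 − 107·sin40.5° = 1885.9 kN/m
Driving force T = W sinα + V cosα = 3212·sin40.5° + 107·cos40.5° = 2167.4 kN/m
Resisting force R = c·L + N'·tanφ_j = 19·21.3 + 1885.9·tan38.8° = 404.7 + 1516.3 = 1921.0 kN/m
FS = R / T = 1921.0 / 2167.4 = 0.886

FS = 0.89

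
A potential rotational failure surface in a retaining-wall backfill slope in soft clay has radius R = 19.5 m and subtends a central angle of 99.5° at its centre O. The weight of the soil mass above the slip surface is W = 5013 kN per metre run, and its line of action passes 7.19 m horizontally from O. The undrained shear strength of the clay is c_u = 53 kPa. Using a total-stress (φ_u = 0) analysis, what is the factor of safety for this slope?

Taking moments about the centre O, the resisting moment is provided by the undrained shear strength acting along the arc:
Arc length L_a = R·θ = 19.5·(99.5°·π/180) = 19.5·1.7366 = 33.86 m
M_R = c_u·L_a·R = 53·33.86·19.5 = 34998.2 kN·m/m
M_D = W·d = 5013·7.19 = 36043.5 kN·m/m
FS = M_R / M_D = 34998.2 / 36043.5 = 0.971

FS = 0.97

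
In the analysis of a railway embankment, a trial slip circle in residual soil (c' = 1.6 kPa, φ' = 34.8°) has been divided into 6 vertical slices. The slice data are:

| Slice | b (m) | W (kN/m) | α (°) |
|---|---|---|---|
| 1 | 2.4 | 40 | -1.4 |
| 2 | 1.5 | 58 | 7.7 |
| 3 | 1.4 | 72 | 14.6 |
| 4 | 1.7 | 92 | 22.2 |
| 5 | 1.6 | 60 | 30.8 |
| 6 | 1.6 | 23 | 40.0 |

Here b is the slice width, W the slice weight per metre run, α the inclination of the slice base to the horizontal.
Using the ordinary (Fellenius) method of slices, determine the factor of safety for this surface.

FS = 2.29

Ordinary method of slices: FS = Σ[c'·Δl_i + (W_i cosα_i)·tanφ'] / Σ W_i sinα_i, with Δl_i = b_i / cosα_i.
Slice 1: Δl = 2.4/cos(-1.4°) = 2.401 m; N'_1 = 40·cos(-1.4°) = 40.0; c'Δl = 3.84; W sinα = -1.0
Slice 2: Δl = 1.5/cos7.7° = 1.514 m; N'_2 = 58·cos7.7° = 57.5; c'Δl = 2.42; W sinα = 7.8
Slice 3: Δl = 1.4/cos14.6° = 1.447 m; N'_3 = 72·cos14.6° = 69.7; c'Δl = 2.31; W sinα = 18.1
Slice 4: Δl = 1.7/cos22.2° = 1.836 m; N'_4 = 92·cos22.2° = 85.2; c'Δl = 2.94; W sinα = 34.8
Slice 5: Δl = 1.6/cos30.8° = 1.863 m; N'_5 = 60·cos30.8° = 51.5; c'Δl = 2.98; W sinα = 30.7
Slice 6: Δl = 1.6/cos40.0° = 2.089 m; N'_6 = 23·cos40.0° = 17.6; c'Δl = 3.34; W sinα = 14.8
Σc'Δl = 17.8 kN/m; ΣN' = 321.5 kN/m; ΣW sinα = 105.2 kN/m
Resisting = 17.8 + 321.5·tan34.8° = 17.8 + 223.4 = 241.3 kN/m
FS = 241.3 / 105.2 = 2.293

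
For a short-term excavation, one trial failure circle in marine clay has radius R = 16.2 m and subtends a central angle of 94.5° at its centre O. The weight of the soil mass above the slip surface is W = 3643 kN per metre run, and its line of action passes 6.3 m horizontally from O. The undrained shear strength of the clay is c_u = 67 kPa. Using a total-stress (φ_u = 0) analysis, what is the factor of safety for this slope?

Taking moments about the centre O, the resisting moment is provided by the undrained shear strength acting along the arc:
Arc length L_a = R·θ = 16.2·(94.5°·π/180) = 16.2·1.6493 = 26.72 m
M_R = c_u·L_a·R = 67·26.72·16.2 = 29001.1 kN·m/m
M_D = W·d = 3643·6.3 = 22950.9 kN·m/m
FS = M_R / M_D = 29001.1 / 22950.9 = 1.264

FS = 1.26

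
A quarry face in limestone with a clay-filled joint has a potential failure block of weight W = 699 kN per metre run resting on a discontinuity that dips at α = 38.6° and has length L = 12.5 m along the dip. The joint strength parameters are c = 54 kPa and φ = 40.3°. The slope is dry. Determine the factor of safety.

FS = 2.61

Resolving the block weight along and normal to the plane and applying the Mohr–Coulomb strength on the joint:
N' = W cosα = 699·cos38.6° = 546.3 kN/m
Driving force T = W sinα = 699·sin38.6° = 436.1 kN/m
Resisting force R = c·L + N'·tanφ = 54·12.5 + 546.3·tan40.3° = 675.0 + 463.3 = 1138.3 kN/m
FS = R / T = 1138.3 / 436.1 = 2.610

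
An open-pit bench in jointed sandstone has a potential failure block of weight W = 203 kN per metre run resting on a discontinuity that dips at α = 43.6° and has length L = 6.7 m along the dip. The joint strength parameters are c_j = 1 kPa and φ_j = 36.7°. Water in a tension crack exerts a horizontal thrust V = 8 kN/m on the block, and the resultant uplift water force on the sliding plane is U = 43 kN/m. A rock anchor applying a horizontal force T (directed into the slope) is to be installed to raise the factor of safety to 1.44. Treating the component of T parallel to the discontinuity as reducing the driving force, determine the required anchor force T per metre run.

T = 83 kN/m

Resolving forces along and normal to the sliding plane, with the horizontal anchor force T adding T·sinα to the effective normal force and T·cosα acting up the plane against the driving force:
FS = [c_jL + (W cosα − U − V sinα + T sinα) tanφ_j] / [W sinα + V cosα − T cosα]
Without the anchor: N' = 98.5 kN/m, driving T_d = 145.8 kN/m, resisting R = 1·6.7 + 98.5·tan36.7° = 80.1 kN/m, FS = 0.55.
Setting FS = 1.44 and solving for T:
1.44·(145.8 − T cos43.6°) = 80.1 + T sin43.6°·tan36.7°
T·(sin43.6°·tan36.7° + 1.44·cos43.6°) = 1.44·145.8 − 80.1
T·(0.6896·0.7454 + 1.44·0.7242) = 209.9 − 80.1 = 129.8
T·1.5568 = 129.8
T = 83.4 kN/m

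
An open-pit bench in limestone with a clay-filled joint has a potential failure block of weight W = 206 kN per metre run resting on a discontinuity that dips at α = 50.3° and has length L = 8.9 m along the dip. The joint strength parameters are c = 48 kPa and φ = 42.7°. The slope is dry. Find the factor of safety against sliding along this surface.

Resolving the block weight along and normal to the plane and applying the Mohr–Coulomb strength on the joint:
N' = W cosα = 206·cos50.3° = 131.6 kN/m
Driving force T = W sinα = 206·sin50.3° = 158.5 kN/m
Resisting force R = c·L + N'·tanφ = 48·8.9 + 131.6·tan42.7° = 427.2 + 121.4 = 548.6 kN/m
FS = R / T = 548.6 / 158.5 = 3.461

FS = 3.46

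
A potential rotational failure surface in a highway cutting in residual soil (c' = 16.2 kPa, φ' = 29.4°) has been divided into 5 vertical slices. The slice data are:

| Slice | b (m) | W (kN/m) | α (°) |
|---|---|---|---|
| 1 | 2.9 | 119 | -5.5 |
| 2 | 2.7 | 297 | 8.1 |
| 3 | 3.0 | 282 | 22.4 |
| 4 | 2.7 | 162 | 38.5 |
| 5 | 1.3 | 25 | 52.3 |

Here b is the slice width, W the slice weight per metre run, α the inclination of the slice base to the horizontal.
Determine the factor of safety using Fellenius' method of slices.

Ordinary method of slices: FS = Σ[c'·Δl_i + (W_i cosα_i)·tanφ'] / Σ W_i sinα_i, with Δl_i = b_i / cosα_i.
Slice 1: Δl = 2.9/cos(-5.5°) = 2.913 m; N'_1 = 119·cos(-5.5°) = 118.5; c'Δl = 47.20; W sinα = -11.4
Slice 2: Δl = 2.7/cos8.1° = 2.727 m; N'_2 = 297·cos8.1° = 294.0; c'Δl = 44.18; W sinα = 41.8
Slice 3: Δl = 3.0/cos22.4° = 3.245 m; N'_3 = 282·cos22.4° = 260.7; c'Δl = 52.57; W sinα = 107.5
Slice 4: Δl = 2.7/cos38.5° = 3.450 m; N'_4 = 162·cos38.5° = 126.8; c'Δl = 55.89; W sinα = 100.8
Slice 5: Δl = 1.3/cos52.3° = 2.126 m; N'_5 = 25·cos52.3° = 15.3; c'Δl = 34.44; W sinα = 19.8
Σc'Δl = 234.3 kN/m; ΣN' = 815.3 kN/m; ΣW sinα = 258.5 kN/m
Resisting = 234.3 + 815.3·tan29.4° = 234.3 + 459.4 = 693.7 kN/m
FS = 693.7 / 258.5 = 2.683

FS = 2.68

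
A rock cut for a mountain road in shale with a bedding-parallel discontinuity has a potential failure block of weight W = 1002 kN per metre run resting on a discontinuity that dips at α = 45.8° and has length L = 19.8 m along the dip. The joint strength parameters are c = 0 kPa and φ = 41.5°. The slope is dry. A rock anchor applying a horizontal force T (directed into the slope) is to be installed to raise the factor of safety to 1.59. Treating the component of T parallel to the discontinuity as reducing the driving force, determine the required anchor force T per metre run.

T = 301 kN/m

Resolving forces along and normal to the sliding plane, with the horizontal anchor force T adding T·sinα to the effective normal force and T·cosα acting up the plane against the driving force:
FS = [cL + (W cosα + T sinα) tanφ] / [W sinα − T cosα]
Without the anchor: N' = 698.6 kN/m, driving T_d = 718.3 kN/m, resisting R = 0·19.8 + 698.6·tan41.5° = 618.0 kN/m, FS = 0.86.
Setting FS = 1.59 and solving for T:
1.59·(718.3 − T cos45.8°) = 618.0 + T sin45.8°·tan41.5°
T·(sin45.8°·tan41.5° + 1.59·cos45.8°) = 1.59·718.3 − 618.0
T·(0.7169·0.8847 + 1.59·0.6972) = 1142.2 − 618.0 = 524.1
T·1.7428 = 524.1
T = 300.7 kN/m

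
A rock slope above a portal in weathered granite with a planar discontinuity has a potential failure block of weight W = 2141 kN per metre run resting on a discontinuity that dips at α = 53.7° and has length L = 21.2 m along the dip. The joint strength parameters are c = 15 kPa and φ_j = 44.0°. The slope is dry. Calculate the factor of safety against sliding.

Resolving the block weight along and normal to the plane and applying the Mohr–Coulomb strength on the joint:
N' = W cosα = 2141·cos53.7° = 1267.5 kN/m
Driving force T = W sinα = 2141·sin53.7° = 1725.5 kN/m
Resisting force R = c·L + N'·tanφ_j = 15·21.2 + 1267.5·tan44.0° = 318.0 + 1224.0 = 1542.0 kN/m
FS = R / T = 1542.0 / 1725.5 = 0.894

FS = 0.89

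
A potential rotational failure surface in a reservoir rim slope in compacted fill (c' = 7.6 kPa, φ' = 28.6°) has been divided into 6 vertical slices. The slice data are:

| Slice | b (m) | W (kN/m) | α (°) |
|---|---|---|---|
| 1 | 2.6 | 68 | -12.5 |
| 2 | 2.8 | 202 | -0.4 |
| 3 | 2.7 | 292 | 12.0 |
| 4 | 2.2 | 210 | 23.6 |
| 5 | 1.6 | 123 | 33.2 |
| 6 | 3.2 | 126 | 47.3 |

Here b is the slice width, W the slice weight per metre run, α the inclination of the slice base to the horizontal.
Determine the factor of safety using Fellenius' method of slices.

FS = 2.22

Ordinary method of slices: FS = Σ[c'·Δl_i + (W_i cosα_i)·tanφ'] / Σ W_i sinα_i, with Δl_i = b_i / cosα_i.
Slice 1: Δl = 2.6/cos(-12.5°) = 2.663 m; N'_1 = 68·cos(-12.5°) = 66.4; c'Δl = 20.24; W sinα = -14.7
Slice 2: Δl = 2.8/cos(-0.4°) = 2.800 m; N'_2 = 202·cos(-0.4°) = 202.0; c'Δl = 21.28; W sinα = -1.4
Slice 3: Δl = 2.7/cos12.0° = 2.760 m; N'_3 = 292·cos12.0° = 285.6; c'Δl = 20.98; W sinα = 60.7
Slice 4: Δl = 2.2/cos23.6° = 2.401 m; N'_4 = 210·cos23.6° = 192.4; c'Δl = 18.25; W sinα = 84.1
Slice 5: Δl = 1.6/cos33.2° = 1.912 m; N'_5 = 123·cos33.2° = 102.9; c'Δl = 14.53; W sinα = 67.4
Slice 6: Δl = 3.2/cos47.3° = 4.719 m; N'_6 = 126·cos47.3° = 85.4; c'Δl = 35.86; W sinα = 92.6
Σc'Δl = 131.1 kN/m; ΣN' = 934.8 kN/m; ΣW sinα = 288.6 kN/m
Resisting = 131.1 + 934.8·tan28.6° = 131.1 + 509.7 = 640.8 kN/m
FS = 640.8 / 288.6 = 2.220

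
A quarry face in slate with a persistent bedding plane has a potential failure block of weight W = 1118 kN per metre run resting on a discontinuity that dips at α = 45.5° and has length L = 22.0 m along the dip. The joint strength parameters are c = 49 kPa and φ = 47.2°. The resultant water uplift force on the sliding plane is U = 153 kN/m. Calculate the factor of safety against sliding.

Resolving the block weight along and normal to the plane and applying the Mohr–Coulomb strength on the joint:
N' = W cosα − U = 1118·cos45.5° − 153 = 630.6 kN/m
Driving force T = W sinα = 1118·sin45.5° = 797.4 kN/m
Resisting force R = c·L + N'·tanφ = 49·22.0 + 630.6·tan47.2° = 1078.0 + 681.0 = 1759.0 kN/m
FS = R / T = 1759.0 / 797.4 = 2.206

FS = 2.21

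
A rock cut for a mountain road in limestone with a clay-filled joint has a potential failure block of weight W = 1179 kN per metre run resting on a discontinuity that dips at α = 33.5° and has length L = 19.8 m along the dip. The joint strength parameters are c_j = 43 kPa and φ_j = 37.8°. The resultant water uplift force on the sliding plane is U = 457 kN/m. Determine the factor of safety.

FS = 1.94

Resolving the block weight along and normal to the plane and applying the Mohr–Coulomb strength on the joint:
N' = W cosα − U = 1179·cos33.5° − 457 = 526.2 kN/m
Driving force T = W sinα = 1179·sin33.5° = 650.7 kN/m
Resisting force R = c_j·L + N'·tanφ_j = 43·19.8 + 526.2·tan37.8° = 851.4 + 408.1 = 1259.5 kN/m
FS = R / T = 1259.5 / 650.7 = 1.936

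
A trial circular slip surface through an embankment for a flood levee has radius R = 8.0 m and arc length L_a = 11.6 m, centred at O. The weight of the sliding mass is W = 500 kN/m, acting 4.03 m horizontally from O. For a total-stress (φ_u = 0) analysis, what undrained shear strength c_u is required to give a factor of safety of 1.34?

c_u = 29.1 kPa

FS = c_u·L_a·R / (W·d), so c_u = FS·W·d / (L_a·R).
c_u = 1.34·500·4.03 / (11.60·8.0) = 2700.1 / 92.80 = 29.10 kPa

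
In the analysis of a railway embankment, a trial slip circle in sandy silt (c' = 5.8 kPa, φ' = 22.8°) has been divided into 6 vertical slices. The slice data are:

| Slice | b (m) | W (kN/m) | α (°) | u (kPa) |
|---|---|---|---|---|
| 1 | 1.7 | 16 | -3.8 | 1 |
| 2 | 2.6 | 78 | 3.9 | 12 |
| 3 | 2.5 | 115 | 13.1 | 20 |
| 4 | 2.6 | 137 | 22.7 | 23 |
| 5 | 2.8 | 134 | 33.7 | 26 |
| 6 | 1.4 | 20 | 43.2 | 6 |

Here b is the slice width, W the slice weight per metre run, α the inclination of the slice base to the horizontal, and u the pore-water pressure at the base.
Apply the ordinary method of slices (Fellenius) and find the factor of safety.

FS = 1.02

Ordinary method of slices: FS = Σ[c'·Δl_i + (W_i cosα_i − u_i·Δl_i)·tanφ'] / Σ W_i sinα_i, with Δl_i = b_i / cosα_i.
Slice 1: Δl = 1.7/cos(-3.8°) = 1.704 m; N'_1 = 16·cos(-3.8°) − 1·1.704 = 14.3; c'Δl = 9.88; W sinα = -1.1
Slice 2: Δl = 2.6/cos3.9° = 2.606 m; N'_2 = 78·cos3.9° − 12·2.606 = 46.5; c'Δl = 15.12; W sinα = 5.3
Slice 3: Δl = 2.5/cos13.1° = 2.567 m; N'_3 = 115·cos13.1° − 20·2.567 = 60.7; c'Δl = 14.89; W sinα = 26.1
Slice 4: Δl = 2.6/cos22.7° = 2.818 m; N'_4 = 137·cos22.7° − 23·2.818 = 61.6; c'Δl = 16.35; W sinα = 52.9
Slice 5: Δl = 2.8/cos33.7° = 3.366 m; N'_5 = 134·cos33.7° − 26·3.366 = 24.0; c'Δl = 19.52; W sinα = 74.3
Slice 6: Δl = 1.4/cos43.2° = 1.921 m; N'_6 = 20·cos43.2° − 6·1.921 = 3.1; c'Δl = 11.14; W sinα = 13.7
Σc'Δl = 86.9 kN/m; ΣN' = 210.1 kN/m; ΣW sinα = 171.2 kN/m
Resisting = 86.9 + 210.1·tan22.8° = 86.9 + 88.3 = 175.2 kN/m
FS = 175.2 / 171.2 = 1.023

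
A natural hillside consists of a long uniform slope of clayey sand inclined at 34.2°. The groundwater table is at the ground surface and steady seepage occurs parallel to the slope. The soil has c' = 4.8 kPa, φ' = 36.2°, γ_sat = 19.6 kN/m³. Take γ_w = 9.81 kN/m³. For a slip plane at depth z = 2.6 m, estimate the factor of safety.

With seepage parallel to the slope and the water table at the surface, the effective normal stress on the slip plane uses the buoyant unit weight γ' = γ_sat − γ_w while the driving shear stress uses γ_sat:
FS = [c' + γ' z cos²β tanφ'] / [γ_sat z sinβ cosβ]
γ' = 19.6 − 9.81 = 9.79 kN/m³
Numerator = 4.8 + 9.79·2.6·cos²34.2°·tan36.2° = 4.8 + 9.79·2.6·0.6841·0.7319 = 17.544 kPa
Denominator = 19.6·2.6·sin34.2°·cos34.2° = 19.6·2.6·0.5621·0.8271 = 23.691 kPa
FS = 17.544 / 23.691 = 0.741

FS = 0.74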